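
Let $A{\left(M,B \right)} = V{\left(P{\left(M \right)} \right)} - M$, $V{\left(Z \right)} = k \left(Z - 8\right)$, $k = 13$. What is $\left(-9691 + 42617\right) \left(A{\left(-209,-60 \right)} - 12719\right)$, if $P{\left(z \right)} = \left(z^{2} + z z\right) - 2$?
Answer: $36978071116$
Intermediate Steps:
$P{\left(z \right)} = -2 + 2 z^{2}$ ($P{\left(z \right)} = \left(z^{2} + z^{2}\right) - 2 = 2 z^{2} - 2 = -2 + 2 z^{2}$)
$V{\left(Z \right)} = -104 + 13 Z$ ($V{\left(Z \right)} = 13 \left(Z - 8\right) = 13 \left(-8 + Z\right) = -104 + 13 Z$)
$A{\left(M,B \right)} = -130 - M + 26 M^{2}$ ($A{\left(M,B \right)} = \left(-104 + 13 \left(-2 + 2 M^{2}\right)\right) - M = \left(-104 + \left(-26 + 26 M^{2}\right)\right) - M = \left(-130 + 26 M^{2}\right) - M = -130 - M + 26 M^{2}$)
$\left(-9691 + 42617\right) \left(A{\left(-209,-60 \right)} - 12719\right) = \left(-9691 + 42617\right) \left(\left(-130 - -209 + 26 \left(-209\right)^{2}\right) - 12719\right) = 32926 \left(\left(-130 + 209 + 26 \cdot 43681\right) - 12719\right) = 32926 \left(\left(-130 + 209 + 1135706\right) - 12719\right) = 32926 \left(1135785 - 12719\right) = 32926 \cdot 1123066 = 36978071116$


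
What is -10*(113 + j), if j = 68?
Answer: -1810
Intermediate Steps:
-10*(113 + j) = -10*(113 + 68) = -10*181 = -1810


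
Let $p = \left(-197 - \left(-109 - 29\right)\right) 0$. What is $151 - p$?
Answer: $151$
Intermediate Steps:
$p = 0$ ($p = \left(-197 - -138\right) 0 = \left(-197 + 138\right) 0 = \left(-59\right) 0 = 0$)
$151 - p = 151 - 0 = 151 + 0 = 151$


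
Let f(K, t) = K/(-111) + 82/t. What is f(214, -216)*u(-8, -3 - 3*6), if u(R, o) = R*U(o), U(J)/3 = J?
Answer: -129094/111 ≈ -1163.0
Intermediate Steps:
U(J) = 3*J
u(R, o) = 3*R*o (u(R, o) = R*(3*o) = 3*R*o)
f(K, t) = 82/t - K/111 (f(K, t) = K*(-1/111) + 82/t = -K/111 + 82/t = 82/t - K/111)
f(214, -216)*u(-8, -3 - 3*6) = (82/(-216) - 1/111*214)*(3*(-8)*(-3 - 3*6)) = (82*(-1/216) - 214/111)*(3*(-8)*(-3 - 18)) = (-41/108 - 214/111)*(3*(-8)*(-21)) = -9221/3996*504 = -129094/111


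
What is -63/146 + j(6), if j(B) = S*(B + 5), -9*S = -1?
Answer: 1039/1314 ≈ 0.79072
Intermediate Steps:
S = 1/9 (S = -1/9*(-1) = 1/9 ≈ 0.11111)
j(B) = 5/9 + B/9 (j(B) = (B + 5)/9 = (5 + B)/9 = 5/9 + B/9)
-63/146 + j(6) = -63/146 + (5/9 + (1/9)*6) = -63*1/146 + (5/9 + 2/3) = -63/146 + 11/9 = 1039/1314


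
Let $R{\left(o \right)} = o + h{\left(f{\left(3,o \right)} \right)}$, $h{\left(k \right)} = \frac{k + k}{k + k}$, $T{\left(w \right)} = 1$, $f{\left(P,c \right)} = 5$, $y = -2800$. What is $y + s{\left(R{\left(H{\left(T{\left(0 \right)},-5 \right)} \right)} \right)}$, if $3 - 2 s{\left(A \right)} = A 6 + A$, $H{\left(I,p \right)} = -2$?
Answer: $-2795$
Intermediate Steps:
$h{\left(k \right)} = 1$ ($h{\left(k \right)} = \frac{2 k}{2 k} = 2 k \frac{1}{2 k} = 1$)
$R{\left(o \right)} = 1 + o$ ($R{\left(o \right)} = o + 1 = 1 + o$)
$s{\left(A \right)} = \frac{3}{2} - \frac{7 A}{2}$ ($s{\left(A \right)} = \frac{3}{2} - \frac{A 6 + A}{2} = \frac{3}{2} - \frac{6 A + A}{2} = \frac{3}{2} - \frac{7 A}{2}$)
$y + s{\left(R{\left(H{\left(T{\left(0 \right)},-5 \right)} \right)} \right)} = -2800 - \left(- \frac{3}{2} + \frac{7 \left(1 - 2\right)}{2}\right) = -2800 + \left(\frac{3}{2} - - \frac{7}{2}\right) = -2800 + \left(\frac{3}{2} + \frac{7}{2}\right) = -2800 + 5 = -2795$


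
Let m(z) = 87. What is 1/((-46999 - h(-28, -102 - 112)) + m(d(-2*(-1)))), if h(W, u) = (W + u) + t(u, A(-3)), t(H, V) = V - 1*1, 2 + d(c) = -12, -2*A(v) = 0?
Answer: -1/46669 ≈ -2.1427e-5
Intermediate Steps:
A(v) = 0 (A(v) = -1/2*0 = 0)
d(c) = -14 (d(c) = -2 - 12 = -14)
t(H, V) = -1 + V (t(H, V) = V - 1 = -1 + V)
h(W, u) = -1 + W + u (h(W, u) = (W + u) + (-1 + 0) = (W + u) - 1 = -1 + W + u)
1/((-46999 - h(-28, -102 - 112)) + m(d(-2*(-1)))) = 1/((-46999 - (-1 - 28 + (-102 - 112))) + 87) = 1/((-46999 - (-1 - 28 - 214)) + 87) = 1/((-46999 - 1*(-243)) + 87) = 1/((-46999 + 243) + 87) = 1/(-46756 + 87) = 1/(-46669) = -1/46669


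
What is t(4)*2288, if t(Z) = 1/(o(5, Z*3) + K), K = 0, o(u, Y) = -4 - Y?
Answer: -143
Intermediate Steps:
t(Z) = 1/(-4 - 3*Z) (t(Z) = 1/((-4 - Z*3) + 0) = 1/((-4 - 3*Z) + 0) = 1/(-4 - 3*Z))
t(4)*2288 = -1/(4 + 3*4)*2288 = -1/(4 + 12)*2288 = -1/16*2288 = -143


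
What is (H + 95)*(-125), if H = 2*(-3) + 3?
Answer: -11500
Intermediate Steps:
H = -3 (H = -6 + 3 = -3)
(H + 95)*(-125) = (-3 + 95)*(-125) = 92*(-125) = -11500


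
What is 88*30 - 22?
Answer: 2618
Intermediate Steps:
88*30 - 22 = 2640 - 22 = 2618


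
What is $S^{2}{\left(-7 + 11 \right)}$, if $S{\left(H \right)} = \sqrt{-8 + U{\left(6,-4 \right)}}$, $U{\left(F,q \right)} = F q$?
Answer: $-32$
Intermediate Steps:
$S{\left(H \right)} = 4 i \sqrt{2}$ ($S{\left(H \right)} = \sqrt{-8 + 6 \left(-4\right)} = \sqrt{-8 - 24} = \sqrt{-32} = 4 i \sqrt{2}$)
$S^{2}{\left(-7 + 11 \right)} = \left(4 i \sqrt{2}\right)^{2} = -32$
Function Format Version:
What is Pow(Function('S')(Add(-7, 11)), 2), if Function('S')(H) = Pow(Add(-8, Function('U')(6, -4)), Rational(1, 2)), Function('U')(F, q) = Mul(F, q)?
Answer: -32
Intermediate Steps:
Function('S')(H) = Mul(4, I, Pow(2, Rational(1, 2))) (Function('S')(H) = Pow(Add(-8, Mul(6, -4)), Rational(1, 2)) = Pow(Add(-8, -24), Rational(1, 2)) = Pow(-32, Rational(1, 2)) = Mul(4, I, Pow(2, Rational(1, 2))))
Pow(Function('S')(Add(-7, 11)), 2) = Pow(Mul(4, I, Pow(2, Rational(1, 2))), 2) = -32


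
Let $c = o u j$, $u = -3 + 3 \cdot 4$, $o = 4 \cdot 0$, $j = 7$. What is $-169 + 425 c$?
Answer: $-169$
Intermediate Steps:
$o = 0$
$u = 9$ ($u = -3 + 12 = 9$)
$c = 0$ ($c = 0 \cdot 9 \cdot 7 = 0 \cdot 7 = 0$)
$-169 + 425 c = -169 + 425 \cdot 0 = -169 + 0 = -169$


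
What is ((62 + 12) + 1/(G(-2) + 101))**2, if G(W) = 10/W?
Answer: 50481025/9216 ≈ 5477.5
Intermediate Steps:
((62 + 12) + 1/(G(-2) + 101))**2 = ((62 + 12) + 1/(10/(-2) + 101))**2 = (74 + 1/(10*(-1/2) + 101))**2 = (74 + 1/(-5 + 101))**2 = (74 + 1/96)**2 = (7105/96)**2 = 50481025/9216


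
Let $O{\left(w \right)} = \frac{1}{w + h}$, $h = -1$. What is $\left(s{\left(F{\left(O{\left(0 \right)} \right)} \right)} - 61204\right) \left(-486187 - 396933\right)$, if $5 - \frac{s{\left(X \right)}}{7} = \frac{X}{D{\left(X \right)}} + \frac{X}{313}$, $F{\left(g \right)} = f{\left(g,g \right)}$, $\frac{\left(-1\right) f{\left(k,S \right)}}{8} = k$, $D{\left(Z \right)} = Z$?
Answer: $\frac{16910108929280}{313} \approx 5.4026 \cdot 10^{10}$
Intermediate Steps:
$f{\left(k,S \right)} = - 8 k$
$O{\left(w \right)} = \frac{1}{-1 + w}$ ($O{\left(w \right)} = \frac{1}{w - 1} = \frac{1}{-1 + w}$)
$F{\left(g \right)} = - 8 g$
$s{\left(X \right)} = 28 - \frac{7 X}{313}$ ($s{\left(X \right)} = 35 - 7 \left(\frac{X}{X} + \frac{X}{313}\right) = 35 - 7 \left(1 + X \frac{1}{313}\right) = 35 - 7 \left(1 + \frac{X}{313}\right) = 35 - \left(7 + \frac{7 X}{313}\right) = 28 - \frac{7 X}{313}$)
$\left(s{\left(F{\left(O{\left(0 \right)} \right)} \right)} - 61204\right) \left(-486187 - 396933\right) = \left(\left(28 - \frac{7 \left(- \frac{8}{-1 + 0}\right)}{313}\right) - 61204\right) \left(-486187 - 396933\right) = \left(\left(28 - \frac{7 \left(- \frac{8}{-1}\right)}{313}\right) - 61204\right) \left(-883120\right) = \left(\left(28 - \frac{7 \left(\left(-8\right) \left(-1\right)\right)}{313}\right) - 61204\right) \left(-883120\right) = \left(\left(28 - \frac{56}{313}\right) - 61204\right) \left(-883120\right) = \left(\frac{8708}{313} - 61204\right) \left(-883120\right) = \left(- \frac{19148144}{313}\right) \left(-883120\right) = \frac{16910108929280}{313}$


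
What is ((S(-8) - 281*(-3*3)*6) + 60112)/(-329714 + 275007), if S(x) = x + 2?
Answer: -75280/54707 ≈ -1.3761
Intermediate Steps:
S(x) = 2 + x
((S(-8) - 281*(-3*3)*6) + 60112)/(-329714 + 275007) = (((2 - 8) - 281*(-3*3)*6) + 60112)/(-329714 + 275007) = ((-6 - (-2529)*6) + 60112)/(-54707) = ((-6 - 281*(-54)) + 60112)*(-1/54707) = ((-6 + 15174) + 60112)*(-1/54707) = (15168 + 60112)*(-1/54707) = 75280*(-1/54707) = -75280/54707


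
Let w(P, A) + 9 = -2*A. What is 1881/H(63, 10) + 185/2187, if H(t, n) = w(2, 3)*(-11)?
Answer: 125584/10935 ≈ 11.485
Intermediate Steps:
w(P, A) = -9 - 2*A
H(t, n) = 165 (H(t, n) = (-9 - 2*3)*(-11) = (-9 - 6)*(-11) = -15*(-11) = 165)
1881/H(63, 10) + 185/2187 = 1881/165 + 185/2187 = 1881*(1/165) + 185*(1/2187) = 57/5 + 185/2187 = 125584/10935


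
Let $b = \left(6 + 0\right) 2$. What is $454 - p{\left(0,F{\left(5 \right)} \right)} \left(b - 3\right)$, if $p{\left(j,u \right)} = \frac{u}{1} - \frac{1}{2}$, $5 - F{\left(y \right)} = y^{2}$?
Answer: $\frac{1277}{2} \approx 638.5$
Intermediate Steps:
$F{\left(y \right)} = 5 - y^{2}$
$b = 12$ ($b = 6 \cdot 2 = 12$)
$p{\left(j,u \right)} = - \frac{1}{2} + u$ ($p{\left(j,u \right)} = u 1 - \frac{1}{2} = u - \frac{1}{2} = - \frac{1}{2} + u$)
$454 - p{\left(0,F{\left(5 \right)} \right)} \left(b - 3\right) = 454 - \left(- \frac{1}{2} + \left(5 - 5^{2}\right)\right) \left(12 - 3\right) = 454 - \left(- \frac{1}{2} + \left(5 - 25\right)\right) 9 = 454 - \left(- \frac{1}{2} - 20\right) 9 = 454 - \left(- \frac{41}{2}\right) 9 = 454 - - \frac{369}{2} = 454 + \frac{369}{2} = \frac{1277}{2}$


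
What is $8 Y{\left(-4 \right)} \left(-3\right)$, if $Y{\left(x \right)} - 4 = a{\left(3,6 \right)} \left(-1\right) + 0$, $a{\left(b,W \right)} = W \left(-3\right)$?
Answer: $-528$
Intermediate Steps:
$a{\left(b,W \right)} = - 3 W$
$Y{\left(x \right)} = 22$ ($Y{\left(x \right)} = 4 + \left(\left(-3\right) 6 \left(-1\right) + 0\right) = 4 + \left(\left(-18\right) \left(-1\right) + 0\right) = 4 + \left(18 + 0\right) = 4 + 18 = 22$)
$8 Y{\left(-4 \right)} \left(-3\right) = 8 \cdot 22 \left(-3\right) = 176 \left(-3\right) = -528$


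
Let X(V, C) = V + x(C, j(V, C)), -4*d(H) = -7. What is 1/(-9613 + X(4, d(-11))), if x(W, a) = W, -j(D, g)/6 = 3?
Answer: -4/38429 ≈ -0.00010409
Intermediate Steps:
d(H) = 7/4 (d(H) = -¼*(-7) = 7/4)
j(D, g) = -18 (j(D, g) = -6*3 = -18)
X(V, C) = C + V (X(V, C) = V + C = C + V)
1/(-9613 + X(4, d(-11))) = 1/(-9613 + (7/4 + 4)) = 1/(-9613 + 23/4) = 1/(-38429/4) = -4/38429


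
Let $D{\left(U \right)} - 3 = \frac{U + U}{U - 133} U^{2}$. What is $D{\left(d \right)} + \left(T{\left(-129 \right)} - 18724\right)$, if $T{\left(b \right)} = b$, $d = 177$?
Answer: $\frac{5130533}{22} \approx 2.3321 \cdot 10^{5}$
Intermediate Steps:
$D{\left(U \right)} = 3 + \frac{2 U^{3}}{-133 + U}$ ($D{\left(U \right)} = 3 + \frac{U + U}{U - 133} U^{2} = 3 + \frac{2 U}{-133 + U} U^{2} = 3 + \frac{2 U^{3}}{-133 + U}$)
$D{\left(d \right)} + \left(T{\left(-129 \right)} - 18724\right) = \frac{-399 + 2 \cdot 177^{3} + 3 \cdot 177}{-133 + 177} - 18853 = \frac{-399 + 2 \cdot 5545233 + 531}{44} - 18853 = \frac{-399 + 11090466 + 531}{44} - 18853 = \frac{1}{44} \cdot 11090598 - 18853 = \frac{5545299}{22} - 18853 = \frac{5130533}{22}$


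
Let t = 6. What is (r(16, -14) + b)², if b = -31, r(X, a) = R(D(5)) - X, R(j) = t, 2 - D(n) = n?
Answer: 1681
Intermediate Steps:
D(n) = 2 - n
R(j) = 6
r(X, a) = 6 - X
(r(16, -14) + b)² = ((6 - 1*16) - 31)² = ((6 - 16) - 31)² = (-10 - 31)² = (-41)² = 1681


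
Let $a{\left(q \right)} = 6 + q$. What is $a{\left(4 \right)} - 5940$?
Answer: $-5930$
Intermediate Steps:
$a{\left(4 \right)} - 5940 = \left(6 + 4\right) - 5940 = 10 - 5940 = -5930$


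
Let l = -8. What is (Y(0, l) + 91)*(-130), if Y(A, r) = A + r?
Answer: -10790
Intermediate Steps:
(Y(0, l) + 91)*(-130) = ((0 - 8) + 91)*(-130) = (-8 + 91)*(-130) = 83*(-130) = -10790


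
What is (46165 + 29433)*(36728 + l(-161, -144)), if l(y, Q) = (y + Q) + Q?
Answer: 2742619842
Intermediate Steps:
l(y, Q) = y + 2*Q (l(y, Q) = (Q + y) + Q = y + 2*Q)
(46165 + 29433)*(36728 + l(-161, -144)) = (46165 + 29433)*(36728 + (-161 + 2*(-144))) = 75598*(36728 + (-161 - 288)) = 75598*(36728 - 449) = 75598*36279 = 2742619842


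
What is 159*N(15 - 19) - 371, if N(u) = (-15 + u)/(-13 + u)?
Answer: -3286/17 ≈ -193.29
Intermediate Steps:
N(u) = (-15 + u)/(-13 + u)
159*N(15 - 19) - 371 = 159*((-15 + (15 - 19))/(-13 + (15 - 19))) - 371 = 159*((-15 - 4)/(-13 - 4)) - 371 = 159*(-19/(-17)) - 371 = 159*(-1/17*(-19)) - 371 = 159*(19/17) - 371 = 3021/17 - 371 = -3286/17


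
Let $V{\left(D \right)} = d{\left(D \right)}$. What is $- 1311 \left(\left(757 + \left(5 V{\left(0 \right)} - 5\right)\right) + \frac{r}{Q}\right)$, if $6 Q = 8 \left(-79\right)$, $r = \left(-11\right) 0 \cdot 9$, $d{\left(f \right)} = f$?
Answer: $-985872$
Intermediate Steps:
$V{\left(D \right)} = D$
$r = 0$ ($r = 0 \cdot 9 = 0$)
$Q = - \frac{316}{3}$ ($Q = \frac{8 \left(-79\right)}{6} = \frac{1}{6} \left(-632\right) = - \frac{316}{3} \approx -105.33$)
$- 1311 \left(\left(757 + \left(5 V{\left(0 \right)} - 5\right)\right) + \frac{r}{Q}\right) = - 1311 \left(\left(757 + \left(5 \cdot 0 - 5\right)\right) + \frac{0}{- \frac{316}{3}}\right) = - 1311 \left(\left(757 + \left(0 - 5\right)\right) + 0 \left(- \frac{3}{316}\right)\right) = - 1311 \left(\left(757 - 5\right) + 0\right) = - 1311 \left(752 + 0\right) = \left(-1311\right) 752 = -985872$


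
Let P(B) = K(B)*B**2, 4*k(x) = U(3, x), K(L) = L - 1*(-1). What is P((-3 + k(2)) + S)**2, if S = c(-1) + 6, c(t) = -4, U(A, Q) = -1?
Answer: 625/4096 ≈ 0.15259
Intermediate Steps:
K(L) = 1 + L (K(L) = L + 1 = 1 + L)
k(x) = -1/4 (k(x) = (1/4)*(-1) = -1/4)
S = 2 (S = -4 + 6 = 2)
P(B) = B**2*(1 + B) (P(B) = (1 + B)*B**2 = B**2*(1 + B))
P((-3 + k(2)) + S)**2 = (((-3 - 1/4) + 2)**2*(1 + ((-3 - 1/4) + 2)))**2 = ((-13/4 + 2)**2*(1 + (-13/4 + 2)))**2 = ((-5/4)**2*(1 - 5/4))**2 = ((25/16)*(-1/4))**2 = (-25/64)**2 = 625/4096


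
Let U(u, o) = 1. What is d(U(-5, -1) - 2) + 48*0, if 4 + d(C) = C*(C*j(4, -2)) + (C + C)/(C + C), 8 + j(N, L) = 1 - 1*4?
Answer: -14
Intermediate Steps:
j(N, L) = -11 (j(N, L) = -8 + (1 - 1*4) = -8 + (1 - 4) = -8 - 3 = -11)
d(C) = -3 - 11*C² (d(C) = -4 + (C*(C*(-11)) + (C + C)/(C + C)) = -4 + (C*(-11*C) + (2*C)/((2*C))) = -4 + (-11*C² + (2*C)*(1/(2*C))) = -4 + (-11*C² + 1) = -4 + (1 - 11*C²) = -3 - 11*C²)
d(U(-5, -1) - 2) + 48*0 = (-3 - 11*(1 - 2)²) + 48*0 = (-3 - 11*(-1)²) + 0 = (-3 - 11*1) + 0 = (-3 - 11) + 0 = -14 + 0 = -14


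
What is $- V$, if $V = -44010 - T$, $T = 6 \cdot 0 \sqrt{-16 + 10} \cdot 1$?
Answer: $44010$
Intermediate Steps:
$T = 0$ ($T = 0 \sqrt{-6} \cdot 1 = 0 i \sqrt{6} \cdot 1 = 0 \cdot 1 = 0$)
$V = -44010$ ($V = -44010 - 0 = -44010 + 0 = -44010$)
$- V = \left(-1\right) \left(-44010\right) = 44010$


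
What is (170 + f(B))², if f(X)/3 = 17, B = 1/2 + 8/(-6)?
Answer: 48841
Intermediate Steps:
B = -⅚ (B = 1*(½) + 8*(-⅙) = ½ - 4/3 = -⅚ ≈ -0.83333)
f(X) = 51 (f(X) = 3*17 = 51)
(170 + f(B))² = (170 + 51)² = 221² = 48841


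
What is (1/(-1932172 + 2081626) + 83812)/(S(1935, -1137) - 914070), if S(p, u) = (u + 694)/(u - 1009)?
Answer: -13440439470377/146584018173879 ≈ -0.091691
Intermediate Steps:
S(p, u) = (694 + u)/(-1009 + u)
(1/(-1932172 + 2081626) + 83812)/(S(1935, -1137) - 914070) = (1/(-1932172 + 2081626) + 83812)/((694 - 1137)/(-1009 - 1137) - 914070) = (1/149454 + 83812)/(-443/(-2146) - 914070) = (1/149454 + 83812)/(-1/2146*(-443) - 914070) = 12526038649/(149454*(443/2146 - 914070)) = 12526038649/(149454*(-1961593777/2146)) = (12526038649/149454)*(-2146/1961593777) = -13440439470377/146584018173879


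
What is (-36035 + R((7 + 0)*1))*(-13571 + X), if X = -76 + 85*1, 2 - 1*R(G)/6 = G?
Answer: 489113530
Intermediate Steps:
R(G) = 12 - 6*G
X = 9 (X = -76 + 85 = 9)
(-36035 + R((7 + 0)*1))*(-13571 + X) = (-36035 + (12 - 6*(7 + 0)))*(-13571 + 9) = (-36035 + (12 - 42))*(-13562) = (-36035 - 30)*(-13562) = -36065*(-13562) = 489113530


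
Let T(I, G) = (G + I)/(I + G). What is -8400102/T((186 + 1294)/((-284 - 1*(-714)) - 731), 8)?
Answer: -8400102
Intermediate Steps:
T(I, G) = 1 (T(I, G) = (G + I)/(G + I) = 1)
-8400102/T((186 + 1294)/((-284 - 1*(-714)) - 731), 8) = -8400102/1 = -8400102*1 = -8400102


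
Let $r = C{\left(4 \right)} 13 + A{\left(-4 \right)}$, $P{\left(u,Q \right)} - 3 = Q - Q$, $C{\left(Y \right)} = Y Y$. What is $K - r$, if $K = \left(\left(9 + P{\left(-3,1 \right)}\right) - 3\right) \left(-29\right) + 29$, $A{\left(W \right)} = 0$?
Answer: $-440$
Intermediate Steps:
$C{\left(Y \right)} = Y^{2}$
$P{\left(u,Q \right)} = 3$ ($P{\left(u,Q \right)} = 3 + \left(Q - Q\right) = 3 + 0 = 3$)
$r = 208$ ($r = 4^{2} \cdot 13 + 0 = 16 \cdot 13 + 0 = 208 + 0 = 208$)
$K = -232$ ($K = \left(\left(9 + 3\right) - 3\right) \left(-29\right) + 29 = \left(12 - 3\right) \left(-29\right) + 29 = 9 \left(-29\right) + 29 = -261 + 29 = -232$)
$K - r = -232 - 208 = -440$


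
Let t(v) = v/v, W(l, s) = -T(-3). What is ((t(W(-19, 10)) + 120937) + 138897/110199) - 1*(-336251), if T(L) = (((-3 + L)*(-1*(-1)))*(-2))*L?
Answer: 16793969836/36733 ≈ 4.5719e+5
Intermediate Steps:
T(L) = L*(6 - 2*L) (T(L) = (((-3 + L)*1)*(-2))*L = ((-3 + L)*(-2))*L = (6 - 2*L)*L = L*(6 - 2*L))
W(l, s) = 36 (W(l, s) = -2*(-3)*(3 - 1*(-3)) = -2*(-3)*(3 + 3) = -2*(-3)*6 = -1*(-36) = 36)
t(v) = 1
((t(W(-19, 10)) + 120937) + 138897/110199) - 1*(-336251) = ((1 + 120937) + 138897/110199) - 1*(-336251) = (120938 + 138897*(1/110199)) + 336251 = (120938 + 46299/36733) + 336251 = 4442461853/36733 + 336251 = 16793969836/36733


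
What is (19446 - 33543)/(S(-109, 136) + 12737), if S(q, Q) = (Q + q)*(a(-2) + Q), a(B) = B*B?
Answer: -14097/16517 ≈ -0.85348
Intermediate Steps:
a(B) = B²
S(q, Q) = (4 + Q)*(Q + q) (S(q, Q) = (Q + q)*((-2)² + Q) = (Q + q)*(4 + Q) = (4 + Q)*(Q + q))
(19446 - 33543)/(S(-109, 136) + 12737) = (19446 - 33543)/((136² + 4*136 + 4*(-109) + 136*(-109)) + 12737) = -14097/((18496 + 544 - 436 - 14824) + 12737) = -14097/(3780 + 12737) = -14097/16517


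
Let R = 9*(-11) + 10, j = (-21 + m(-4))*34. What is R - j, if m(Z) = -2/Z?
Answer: 608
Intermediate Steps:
j = -697 (j = (-21 - 2/(-4))*34 = (-21 - 2*(-1/4))*34 = (-21 + 1/2)*34 = -41/2*34 = -697)
R = -89 (R = -99 + 10 = -89)
R - j = -89 - 1*(-697) = -89 + 697 = 608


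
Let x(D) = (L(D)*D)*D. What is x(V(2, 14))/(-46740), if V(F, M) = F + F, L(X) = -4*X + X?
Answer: 16/3895 ≈ 0.0041078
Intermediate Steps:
L(X) = -3*X
V(F, M) = 2*F
x(D) = -3*D³ (x(D) = ((-3*D)*D)*D = (-3*D²)*D = -3*D³)
x(V(2, 14))/(-46740) = -3*(2*2)³/(-46740) = -3*4³*(-1/46740) = -3*64*(-1/46740) = -192*(-1/46740) = 16/3895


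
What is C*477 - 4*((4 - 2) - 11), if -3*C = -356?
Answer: 56640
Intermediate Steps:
C = 356/3 (C = -⅓*(-356) = 356/3 ≈ 118.67)
C*477 - 4*((4 - 2) - 11) = (356/3)*477 - 4*((4 - 2) - 11) = 56604 - 4*(2 - 11) = 56604 - 4*(-9) = 56604 + 36 = 56640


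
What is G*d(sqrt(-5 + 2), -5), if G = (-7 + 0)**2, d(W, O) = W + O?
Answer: -245 + 49*I*sqrt(3) ≈ -245.0 + 84.87*I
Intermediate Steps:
d(W, O) = O + W
G = 49 (G = (-7)**2 = 49)
G*d(sqrt(-5 + 2), -5) = 49*(-5 + sqrt(-5 + 2)) = 49*(-5 + sqrt(-3)) = 49*(-5 + I*sqrt(3)) = -245 + 49*I*sqrt(3)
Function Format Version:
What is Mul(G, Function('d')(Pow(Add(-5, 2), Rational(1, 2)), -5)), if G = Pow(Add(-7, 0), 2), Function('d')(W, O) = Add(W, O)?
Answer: Add(-245, Mul(49, I, Pow(3, Rational(1, 2)))) ≈ Add(-245.00, Mul(84.870, I))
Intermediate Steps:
Function('d')(W, O) = Add(O, W)
G = 49 (G = Pow(-7, 2) = 49)
Mul(G, Function('d')(Pow(Add(-5, 2), Rational(1, 2)), -5)) = Mul(49, Add(-5, Pow(Add(-5, 2), Rational(1, 2)))) = Mul(49, Add(-5, Pow(-3, Rational(1, 2)))) = Mul(49, Add(-5, Mul(I, Pow(3, Rational(1, 2))))) = Add(-245, Mul(49, I, Pow(3, Rational(1, 2))))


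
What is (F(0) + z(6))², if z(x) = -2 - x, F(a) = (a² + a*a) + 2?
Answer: 36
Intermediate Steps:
F(a) = 2 + 2*a² (F(a) = (a² + a²) + 2 = 2*a² + 2 = 2 + 2*a²)
(F(0) + z(6))² = ((2 + 2*0²) + (-2 - 1*6))² = ((2 + 2*0) + (-2 - 6))² = ((2 + 0) - 8)² = (2 - 8)² = (-6)² = 36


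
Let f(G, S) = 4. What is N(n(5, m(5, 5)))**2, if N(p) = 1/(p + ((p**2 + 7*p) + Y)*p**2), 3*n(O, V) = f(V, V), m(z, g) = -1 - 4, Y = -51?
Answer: 6561/31764496 ≈ 0.00020655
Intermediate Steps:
m(z, g) = -5
n(O, V) = 4/3 (n(O, V) = (1/3)*4 = 4/3)
N(p) = 1/(p + p**2*(-51 + p**2 + 7*p)) (N(p) = 1/(p + ((p**2 + 7*p) - 51)*p**2) = 1/(p + (-51 + p**2 + 7*p)*p**2) = 1/(p + p**2*(-51 + p**2 + 7*p)))
N(n(5, m(5, 5)))**2 = (1/((4/3)*(1 + (4/3)**3 - 51*4/3 + 7*(4/3)**2)))**2 = (3/(4*(1 + 64/27 - 68 + 7*(16/9))))**2 = (3/(4*(1 + 64/27 - 68 + 112/9)))**2 = (3/(4*(-1409/27)))**2 = ((3/4)*(-27/1409))**2 = (-81/5636)**2 = 6561/31764496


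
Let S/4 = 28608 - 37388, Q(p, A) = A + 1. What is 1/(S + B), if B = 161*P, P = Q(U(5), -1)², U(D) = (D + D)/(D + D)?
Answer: -1/35120 ≈ -2.8474e-5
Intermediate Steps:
U(D) = 1 (U(D) = (2*D)/((2*D)) = (2*D)*(1/(2*D)) = 1)
Q(p, A) = 1 + A
S = -35120 (S = 4*(28608 - 37388) = 4*(-8780) = -35120)
P = 0 (P = (1 - 1)² = 0² = 0)
B = 0 (B = 161*0 = 0)
1/(S + B) = 1/(-35120 + 0) = 1/(-35120) = -1/35120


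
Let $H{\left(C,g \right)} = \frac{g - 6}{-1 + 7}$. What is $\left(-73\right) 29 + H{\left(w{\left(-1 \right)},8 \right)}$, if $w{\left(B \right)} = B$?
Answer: $- \frac{6350}{3} \approx -2116.7$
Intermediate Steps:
$H{\left(C,g \right)} = -1 + \frac{g}{6}$ ($H{\left(C,g \right)} = \frac{-6 + g}{6} = \left(-6 + g\right) \frac{1}{6} = -1 + \frac{g}{6}$)
$\left(-73\right) 29 + H{\left(w{\left(-1 \right)},8 \right)} = \left(-73\right) 29 + \left(-1 + \frac{1}{6} \cdot 8\right) = -2117 + \left(-1 + \frac{4}{3}\right) = -2117 + \frac{1}{3} = - \frac{6350}{3}$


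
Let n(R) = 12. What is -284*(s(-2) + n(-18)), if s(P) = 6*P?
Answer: 0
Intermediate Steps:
-284*(s(-2) + n(-18)) = -284*(6*(-2) + 12) = -284*(-12 + 12) = -284*0 = 0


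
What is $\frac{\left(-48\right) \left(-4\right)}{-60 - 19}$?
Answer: $- \frac{192}{79} \approx -2.4304$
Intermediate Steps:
$\frac{\left(-48\right) \left(-4\right)}{-60 - 19} = \frac{192}{-79} = 192 \left(- \frac{1}{79}\right) = - \frac{192}{79}$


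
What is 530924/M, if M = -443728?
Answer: -132731/110932 ≈ -1.1965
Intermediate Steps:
530924/M = 530924/(-443728) = 530924*(-1/443728) = -132731/110932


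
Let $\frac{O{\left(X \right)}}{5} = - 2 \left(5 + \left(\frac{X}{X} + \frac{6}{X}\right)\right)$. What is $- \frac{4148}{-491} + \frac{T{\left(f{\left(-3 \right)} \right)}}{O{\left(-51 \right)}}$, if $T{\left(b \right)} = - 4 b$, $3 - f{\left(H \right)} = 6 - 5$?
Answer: $\frac{526847}{61375} \approx 8.5841$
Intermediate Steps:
$f{\left(H \right)} = 2$ ($f{\left(H \right)} = 3 - \left(6 - 5\right) = 3 - 1 = 2$)
$O{\left(X \right)} = -60 - \frac{60}{X}$ ($O{\left(X \right)} = 5 \left(- 2 \left(5 + \left(\frac{X}{X} + \frac{6}{X}\right)\right)\right) = 5 \left(- 2 \left(5 + \left(1 + \frac{6}{X}\right)\right)\right) = 5 \left(- 2 \left(6 + \frac{6}{X}\right)\right) = 5 \left(-12 - \frac{12}{X}\right) = -60 - \frac{60}{X}$)
$- \frac{4148}{-491} + \frac{T{\left(f{\left(-3 \right)} \right)}}{O{\left(-51 \right)}} = - \frac{4148}{-491} + \frac{\left(-4\right) 2}{-60 - \frac{60}{-51}} = \left(-4148\right) \left(- \frac{1}{491}\right) - \frac{8}{-60 - - \frac{20}{17}} = \frac{4148}{491} - \frac{8}{-60 + \frac{20}{17}} = \frac{4148}{491} - \frac{8}{- \frac{1000}{17}} = \frac{4148}{491} - - \frac{17}{125} = \frac{4148}{491} + \frac{17}{125} = \frac{526847}{61375}$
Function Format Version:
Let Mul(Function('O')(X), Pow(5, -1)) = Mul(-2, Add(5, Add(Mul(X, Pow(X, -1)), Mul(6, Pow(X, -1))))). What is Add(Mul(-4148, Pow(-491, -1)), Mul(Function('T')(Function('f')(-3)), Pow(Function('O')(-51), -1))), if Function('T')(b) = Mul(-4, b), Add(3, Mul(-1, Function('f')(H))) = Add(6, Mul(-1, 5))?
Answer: Rational(526847, 61375) ≈ 8.5841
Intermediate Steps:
Function('f')(H) = 2 (Function('f')(H) = Add(3, Mul(-1, Add(6, Mul(-1, 5)))) = Add(3, Mul(-1, Add(6, -5))) = Add(3, Mul(-1, 1)) = Add(3, -1) = 2)
Function('O')(X) = Add(-60, Mul(-60, Pow(X, -1))) (Function('O')(X) = Mul(5, Mul(-2, Add(5, Add(Mul(X, Pow(X, -1)), Mul(6, Pow(X, -1)))))) = Mul(5, Mul(-2, Add(5, Add(1, Mul(6, Pow(X, -1)))))) = Mul(5, Mul(-2, Add(6, Mul(6, Pow(X, -1))))) = Mul(5, Add(-12, Mul(-12, Pow(X, -1)))) = Add(-60, Mul(-60, Pow(X, -1))))
Add(Mul(-4148, Pow(-491, -1)), Mul(Function('T')(Function('f')(-3)), Pow(Function('O')(-51), -1))) = Add(Mul(-4148, Pow(-491, -1)), Mul(Mul(-4, 2), Pow(Add(-60, Mul(-60, Pow(-51, -1))), -1))) = Add(Mul(-4148, Rational(-1, 491)), Mul(-8, Pow(Add(-60, Mul(-60, Rational(-1, 51))), -1))) = Add(Rational(4148, 491), Mul(-8, Pow(Add(-60, Rational(20, 17)), -1))) = Add(Rational(4148, 491), Mul(-8, Pow(Rational(-1000, 17), -1))) = Add(Rational(4148, 491), Mul(-8, Rational(-17, 1000))) = Add(Rational(4148, 491), Rational(17, 125)) = Rational(526847, 61375)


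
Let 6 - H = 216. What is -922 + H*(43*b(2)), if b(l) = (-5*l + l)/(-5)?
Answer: -15370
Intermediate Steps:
H = -210 (H = 6 - 1*216 = 6 - 216 = -210)
b(l) = 4*l/5 (b(l) = -4*l*(-1/5) = 4*l/5)
-922 + H*(43*b(2)) = -922 - 9030*(4/5)*2 = -922 - 9030*8/5 = -922 - 210*344/5 = -922 - 14448 = -15370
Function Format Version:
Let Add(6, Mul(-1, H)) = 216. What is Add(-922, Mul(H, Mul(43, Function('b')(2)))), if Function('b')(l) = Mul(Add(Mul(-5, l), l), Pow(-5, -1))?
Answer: -15370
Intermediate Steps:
H = -210 (H = Add(6, Mul(-1, 216)) = Add(6, -216) = -210)
Function('b')(l) = Mul(Rational(4, 5), l) (Function('b')(l) = Mul(Mul(-4, l), Rational(-1, 5)) = Mul(Rational(4, 5), l))
Add(-922, Mul(H, Mul(43, Function('b')(2)))) = Add(-922, Mul(-210, Mul(43, Mul(Rational(4, 5), 2)))) = Add(-922, Mul(-210, Mul(43, Rational(8, 5)))) = Add(-922, Mul(-210, Rational(344, 5))) = Add(-922, -14448) = -15370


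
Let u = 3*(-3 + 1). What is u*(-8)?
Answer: 48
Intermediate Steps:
u = -6 (u = 3*(-2) = -6)
u*(-8) = -6*(-8) = 48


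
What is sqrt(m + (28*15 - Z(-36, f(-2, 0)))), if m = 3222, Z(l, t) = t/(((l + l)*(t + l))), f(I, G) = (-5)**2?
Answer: sqrt(63457658)/132 ≈ 60.349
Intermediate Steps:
f(I, G) = 25
Z(l, t) = t/(2*l*(l + t)) (Z(l, t) = t/(((2*l)*(l + t))) = t/((2*l*(l + t))) = t*(1/(2*l*(l + t))) = t/(2*l*(l + t)))
sqrt(m + (28*15 - Z(-36, f(-2, 0)))) = sqrt(3222 + (28*15 - 25/(2*(-36)*(-36 + 25)))) = sqrt(3222 + (420 - 25*(-1)/(2*36*(-11)))) = sqrt(3222 + (420 - 25*(-1)*(-1)/(2*36*11))) = sqrt(3222 + (420 - 1*25/792)) = sqrt(3222 + (420 - 25/792)) = sqrt(3222 + 332615/792) = sqrt(2884439/792) = sqrt(63457658)/132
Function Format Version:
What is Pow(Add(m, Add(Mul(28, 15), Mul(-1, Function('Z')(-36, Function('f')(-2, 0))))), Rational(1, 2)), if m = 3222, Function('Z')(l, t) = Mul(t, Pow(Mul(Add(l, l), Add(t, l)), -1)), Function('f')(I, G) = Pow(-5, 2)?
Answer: Mul(Rational(1, 132), Pow(63457658, Rational(1, 2))) ≈ 60.349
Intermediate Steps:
Function('f')(I, G) = 25
Function('Z')(l, t) = Mul(Rational(1, 2), t, Pow(l, -1), Pow(Add(l, t), -1)) (Function('Z')(l, t) = Mul(t, Pow(Mul(Mul(2, l), Add(l, t)), -1)) = Mul(t, Pow(Mul(2, l, Add(l, t)), -1)) = Mul(t, Mul(Rational(1, 2), Pow(l, -1), Pow(Add(l, t), -1))) = Mul(Rational(1, 2), t, Pow(l, -1), Pow(Add(l, t), -1)))
Pow(Add(m, Add(Mul(28, 15), Mul(-1, Function('Z')(-36, Function('f')(-2, 0))))), Rational(1, 2)) = Pow(Add(3222, Add(Mul(28, 15), Mul(-1, Mul(Rational(1, 2), 25, Pow(-36, -1), Pow(Add(-36, 25), -1))))), Rational(1, 2)) = Pow(Add(3222, Add(420, Mul(-1, Mul(Rational(1, 2), 25, Rational(-1, 36), Pow(-11, -1))))), Rational(1, 2)) = Pow(Add(3222, Add(420, Mul(-1, Mul(Rational(1, 2), 25, Rational(-1, 36), Rational(-1, 11))))), Rational(1, 2)) = Pow(Add(3222, Add(420, Mul(-1, Rational(25, 792)))), Rational(1, 2)) = Pow(Add(3222, Add(420, Rational(-25, 792))), Rational(1, 2)) = Pow(Add(3222, Rational(332615, 792)), Rational(1, 2)) = Pow(Rational(2884439, 792), Rational(1, 2)) = Mul(Rational(1, 132), Pow(63457658, Rational(1, 2)))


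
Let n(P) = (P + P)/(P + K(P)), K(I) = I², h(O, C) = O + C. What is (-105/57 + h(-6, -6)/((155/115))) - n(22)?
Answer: -146745/13547 ≈ -10.832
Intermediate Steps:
h(O, C) = C + O
n(P) = 2*P/(P + P²) (n(P) = (P + P)/(P + P²) = (2*P)/(P + P²) = 2*P/(P + P²))
(-105/57 + h(-6, -6)/((155/115))) - n(22) = (-105/57 + (-6 - 6)/((155/115))) - 2/(1 + 22) = (-105*1/57 - 12/(155*(1/115))) - 2/23 = (-35/19 - 12/31/23) - 2/23 = (-35/19 - 12*23/31) - 1*2/23 = (-35/19 - 276/31) - 2/23 = -6329/589 - 2/23 = -146745/13547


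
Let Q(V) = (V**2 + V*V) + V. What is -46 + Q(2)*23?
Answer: 184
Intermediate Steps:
Q(V) = V + 2*V**2 (Q(V) = (V**2 + V**2) + V = 2*V**2 + V = V + 2*V**2)
-46 + Q(2)*23 = -46 + (2*(1 + 2*2))*23 = -46 + (2*(1 + 4))*23 = -46 + (2*5)*23 = -46 + 10*23 = -46 + 230 = 184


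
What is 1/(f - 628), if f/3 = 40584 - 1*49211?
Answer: -1/26509 ≈ -3.7723e-5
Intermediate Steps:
f = -25881 (f = 3*(40584 - 1*49211) = 3*(40584 - 49211) = 3*(-8627) = -25881)
1/(f - 628) = 1/(-25881 - 628) = 1/(-26509) = -1/26509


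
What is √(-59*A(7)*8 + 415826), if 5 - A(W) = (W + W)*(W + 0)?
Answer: √459722 ≈ 678.03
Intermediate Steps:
A(W) = 5 - 2*W² (A(W) = 5 - (W + W)*(W + 0) = 5 - 2*W*W = 5 - 2*W²)
√(-59*A(7)*8 + 415826) = √(-59*(5 - 2*7²)*8 + 415826) = √(-59*(5 - 2*49)*8 + 415826) = √(-59*(5 - 98)*8 + 415826) = √(-59*(-93)*8 + 415826) = √(5487*8 + 415826) = √(43896 + 415826) = √459722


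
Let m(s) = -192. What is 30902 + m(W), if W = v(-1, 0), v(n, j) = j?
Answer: 30710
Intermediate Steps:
W = 0
30902 + m(W) = 30902 - 192 = 30710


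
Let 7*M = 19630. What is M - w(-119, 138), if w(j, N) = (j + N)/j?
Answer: 333729/119 ≈ 2804.4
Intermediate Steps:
w(j, N) = (N + j)/j
M = 19630/7 (M = (⅐)*19630 = 19630/7 ≈ 2804.3)
M - w(-119, 138) = 19630/7 - (138 - 119)/(-119) = 19630/7 - (-1)*19/119 = 19630/7 - 1*(-19/119) = 19630/7 + 19/119 = 333729/119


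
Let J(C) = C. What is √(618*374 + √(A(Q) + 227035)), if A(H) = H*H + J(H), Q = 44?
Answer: √(231132 + √229015) ≈ 481.26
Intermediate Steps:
A(H) = H + H² (A(H) = H*H + H = H² + H = H + H²)
√(618*374 + √(A(Q) + 227035)) = √(618*374 + √(44*(1 + 44) + 227035)) = √(231132 + √(44*45 + 227035)) = √(231132 + √(1980 + 227035)) = √(231132 + √229015)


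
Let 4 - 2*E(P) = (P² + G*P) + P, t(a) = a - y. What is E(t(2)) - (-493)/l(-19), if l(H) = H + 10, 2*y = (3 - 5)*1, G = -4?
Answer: -475/9 ≈ -52.778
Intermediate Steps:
y = -1 (y = ((3 - 5)*1)/2 = (-2*1)/2 = (½)*(-2) = -1)
l(H) = 10 + H
t(a) = 1 + a (t(a) = a - 1*(-1) = a + 1 = 1 + a)
E(P) = 2 - P²/2 + 3*P/2 (E(P) = 2 - ((P² - 4*P) + P)/2 = 2 - (P² - 3*P)/2 = 2 + (-P²/2 + 3*P/2) = 2 - P²/2 + 3*P/2)
E(t(2)) - (-493)/l(-19) = (2 - (1 + 2)²/2 + 3*(1 + 2)/2) - (-493)/(10 - 19) = (2 - ½*3² + (3/2)*3) - (-493)/(-9) = (2 - ½*9 + 9/2) - (-493)*(-1)/9 = (2 - 9/2 + 9/2) - 1*493/9 = 2 - 493/9 = -475/9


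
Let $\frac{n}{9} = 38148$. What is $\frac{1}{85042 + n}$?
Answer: $\frac{1}{428374} \approx 2.3344 \cdot 10^{-6}$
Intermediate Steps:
$n = 343332$ ($n = 9 \cdot 38148 = 343332$)
$\frac{1}{85042 + n} = \frac{1}{85042 + 343332} = \frac{1}{428374}$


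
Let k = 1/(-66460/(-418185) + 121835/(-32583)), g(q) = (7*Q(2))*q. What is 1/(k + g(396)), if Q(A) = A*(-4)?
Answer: -3252273553/72123326692785 ≈ -4.5093e-5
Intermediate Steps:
Q(A) = -4*A
g(q) = -56*q (g(q) = (7*(-4*2))*q = (7*(-8))*q = -56*q)
k = -908381457/3252273553 (k = 1/(-66460*(-1/418185) + 121835*(-1/32583)) = 1/(13292/83637 - 121835/32583) = 1/(-3252273553/908381457) = -908381457/3252273553 ≈ -0.27931)
1/(k + g(396)) = 1/(-908381457/3252273553 - 56*396) = 1/(-908381457/3252273553 - 22176) = 1/(-72123326692785/3252273553) = -3252273553/72123326692785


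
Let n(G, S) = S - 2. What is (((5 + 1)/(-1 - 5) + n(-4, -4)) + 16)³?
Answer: 729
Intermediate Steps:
n(G, S) = -2 + S
(((5 + 1)/(-1 - 5) + n(-4, -4)) + 16)³ = (((5 + 1)/(-1 - 5) + (-2 - 4)) + 16)³ = ((6/(-6) - 6) + 16)³ = ((6*(-⅙) - 6) + 16)³ = ((-1 - 6) + 16)³ = (-7 + 16)³ = 9³ = 729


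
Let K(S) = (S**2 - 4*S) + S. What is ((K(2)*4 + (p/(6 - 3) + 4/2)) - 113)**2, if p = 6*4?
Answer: 12321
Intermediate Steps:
K(S) = S**2 - 3*S
p = 24
((K(2)*4 + (p/(6 - 3) + 4/2)) - 113)**2 = (((2*(-3 + 2))*4 + (24/(6 - 3) + 4/2)) - 113)**2 = (((2*(-1))*4 + (24/3 + 4*(1/2))) - 113)**2 = ((-2*4 + (24*(1/3) + 2)) - 113)**2 = ((-8 + (8 + 2)) - 113)**2 = ((-8 + 10) - 113)**2 = (2 - 113)**2 = (-111)**2 = 12321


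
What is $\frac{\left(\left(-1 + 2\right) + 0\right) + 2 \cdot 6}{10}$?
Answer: $\frac{13}{10} \approx 1.3$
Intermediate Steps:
$\frac{\left(\left(-1 + 2\right) + 0\right) + 2 \cdot 6}{10} = \left(\left(1 + 0\right) + 12\right) \frac{1}{10} = \left(1 + 12\right) \frac{1}{10} = 13 \cdot \frac{1}{10} = \frac{13}{10}$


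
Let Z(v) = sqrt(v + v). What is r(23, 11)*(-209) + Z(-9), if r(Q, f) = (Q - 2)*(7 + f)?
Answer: -79002 + 3*I*sqrt(2) ≈ -79002.0 + 4.2426*I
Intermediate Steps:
r(Q, f) = (-2 + Q)*(7 + f)
Z(v) = sqrt(2)*sqrt(v) (Z(v) = sqrt(2*v) = sqrt(2)*sqrt(v))
r(23, 11)*(-209) + Z(-9) = (-14 - 2*11 + 7*23 + 23*11)*(-209) + sqrt(2)*sqrt(-9) = (-14 - 22 + 161 + 253)*(-209) + sqrt(2)*(3*I) = 378*(-209) + 3*I*sqrt(2) = -79002 + 3*I*sqrt(2)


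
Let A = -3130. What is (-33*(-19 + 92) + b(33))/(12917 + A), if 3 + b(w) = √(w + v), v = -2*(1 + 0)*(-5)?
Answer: -2412/9787 + √43/9787 ≈ -0.24578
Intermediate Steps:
v = 10 (v = -2*1*(-5) = -2*(-5) = 10)
b(w) = -3 + √(10 + w) (b(w) = -3 + √(w + 10) = -3 + √(10 + w))
(-33*(-19 + 92) + b(33))/(12917 + A) = (-33*(-19 + 92) + (-3 + √(10 + 33)))/(12917 - 3130) = (-33*73 + (-3 + √43))/9787 = (-2409 + (-3 + √43))*(1/9787) = (-2412 + √43)*(1/9787) = -2412/9787 + √43/9787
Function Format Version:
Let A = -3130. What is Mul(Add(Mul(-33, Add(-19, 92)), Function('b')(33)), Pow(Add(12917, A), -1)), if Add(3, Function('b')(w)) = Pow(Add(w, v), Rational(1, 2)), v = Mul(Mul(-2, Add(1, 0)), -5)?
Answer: Add(Rational(-2412, 9787), Mul(Rational(1, 9787), Pow(43, Rational(1, 2)))) ≈ -0.24578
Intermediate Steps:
v = 10 (v = Mul(Mul(-2, 1), -5) = Mul(-2, -5) = 10)
Function('b')(w) = Add(-3, Pow(Add(10, w), Rational(1, 2))) (Function('b')(w) = Add(-3, Pow(Add(w, 10), Rational(1, 2))) = Add(-3, Pow(Add(10, w), Rational(1, 2))))
Mul(Add(Mul(-33, Add(-19, 92)), Function('b')(33)), Pow(Add(12917, A), -1)) = Mul(Add(Mul(-33, Add(-19, 92)), Add(-3, Pow(Add(10, 33), Rational(1, 2)))), Pow(Add(12917, -3130), -1)) = Mul(Add(Mul(-33, 73), Add(-3, Pow(43, Rational(1, 2)))), Pow(9787, -1)) = Mul(Add(-2409, Add(-3, Pow(43, Rational(1, 2)))), Rational(1, 9787)) = Mul(Add(-2412, Pow(43, Rational(1, 2))), Rational(1, 9787)) = Add(Rational(-2412, 9787), Mul(Rational(1, 9787), Pow(43, Rational(1, 2))))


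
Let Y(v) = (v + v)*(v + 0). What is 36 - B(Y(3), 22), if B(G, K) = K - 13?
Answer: 27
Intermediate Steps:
Y(v) = 2*v**2 (Y(v) = (2*v)*v = 2*v**2)
B(G, K) = -13 + K
36 - B(Y(3), 22) = 36 - (-13 + 22) = 36 - 1*9 = 36 - 9 = 27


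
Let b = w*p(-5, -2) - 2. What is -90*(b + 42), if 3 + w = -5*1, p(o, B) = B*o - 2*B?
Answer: 6480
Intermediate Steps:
p(o, B) = -2*B + B*o
w = -8 (w = -3 - 5*1 = -3 - 5 = -8)
b = -114 (b = -(-16)*(-2 - 5) - 2 = -(-16)*(-7) - 2 = -8*14 - 2 = -112 - 2 = -114)
-90*(b + 42) = -90*(-114 + 42) = -90*(-72) = 6480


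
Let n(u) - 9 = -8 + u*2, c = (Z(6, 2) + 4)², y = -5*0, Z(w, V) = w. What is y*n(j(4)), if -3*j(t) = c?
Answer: 0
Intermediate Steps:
y = 0
c = 100 (c = (6 + 4)² = 10² = 100)
j(t) = -100/3 (j(t) = -⅓*100 = -100/3)
n(u) = 1 + 2*u (n(u) = 9 + (-8 + u*2) = 9 + (-8 + 2*u) = 1 + 2*u)
y*n(j(4)) = 0*(1 + 2*(-100/3)) = 0*(1 - 200/3) = 0*(-197/3) = 0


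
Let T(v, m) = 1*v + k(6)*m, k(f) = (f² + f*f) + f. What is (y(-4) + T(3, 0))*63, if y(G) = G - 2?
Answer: -189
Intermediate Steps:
k(f) = f + 2*f² (k(f) = (f² + f²) + f = 2*f² + f = f + 2*f²)
y(G) = -2 + G
T(v, m) = v + 78*m (T(v, m) = 1*v + (6*(1 + 2*6))*m = v + (6*(1 + 12))*m = v + (6*13)*m = v + 78*m)
(y(-4) + T(3, 0))*63 = ((-2 - 4) + (3 + 78*0))*63 = (-6 + (3 + 0))*63 = (-6 + 3)*63 = -3*63 = -189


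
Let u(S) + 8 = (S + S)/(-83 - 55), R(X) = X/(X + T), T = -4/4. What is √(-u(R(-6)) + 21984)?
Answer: √570054954/161 ≈ 148.30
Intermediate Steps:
T = -1 (T = -4*¼ = -1)
R(X) = X/(-1 + X) (R(X) = X/(X - 1) = X/(-1 + X))
u(S) = -8 - S/69 (u(S) = -8 + (S + S)/(-83 - 55) = -8 + (2*S)/(-138) = -8 + (2*S)*(-1/138) = -8 - S/69)
√(-u(R(-6)) + 21984) = √(-(-8 - (-2)/(23*(-1 - 6))) + 21984) = √(-(-8 - (-2)/(23*(-7))) + 21984) = √(-(-8 - (-2)*(-1)/(23*7)) + 21984) = √(-(-8 - 1/69*6/7) + 21984) = √(-(-8 - 2/161) + 21984) = √(-1*(-1290/161) + 21984) = √(1290/161 + 21984) = √(3540714/161) = √570054954/161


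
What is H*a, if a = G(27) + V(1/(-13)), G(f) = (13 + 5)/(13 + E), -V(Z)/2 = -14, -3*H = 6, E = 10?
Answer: -1324/23 ≈ -57.565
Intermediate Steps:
H = -2 (H = -1/3*6 = -2)
V(Z) = 28 (V(Z) = -2*(-14) = 28)
G(f) = 18/23 (G(f) = (13 + 5)/(13 + 10) = 18/23)
a = 662/23 (a = 18/23 + 28 = 662/23 ≈ 28.783)
H*a = -2*662/23 = -1324/23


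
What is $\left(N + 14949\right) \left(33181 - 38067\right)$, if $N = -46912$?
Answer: $156171218$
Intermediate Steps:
$\left(N + 14949\right) \left(33181 - 38067\right) = \left(-46912 + 14949\right) \left(33181 - 38067\right) = \left(-31963\right) \left(-4886\right) = 156171218$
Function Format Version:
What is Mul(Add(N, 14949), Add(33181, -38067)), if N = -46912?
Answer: 156171218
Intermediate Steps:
Mul(Add(N, 14949), Add(33181, -38067)) = Mul(Add(-46912, 14949), Add(33181, -38067)) = Mul(-31963, -4886) = 156171218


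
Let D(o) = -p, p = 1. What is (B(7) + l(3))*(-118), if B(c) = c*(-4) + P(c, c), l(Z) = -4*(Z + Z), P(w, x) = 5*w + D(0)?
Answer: 2124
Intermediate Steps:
D(o) = -1 (D(o) = -1*1 = -1)
P(w, x) = -1 + 5*w (P(w, x) = 5*w - 1 = -1 + 5*w)
l(Z) = -8*Z
B(c) = -1 + c (B(c) = c*(-4) + (-1 + 5*c) = -4*c + (-1 + 5*c) = -1 + c)
(B(7) + l(3))*(-118) = ((-1 + 7) - 8*3)*(-118) = (6 - 24)*(-118) = -18*(-118) = 2124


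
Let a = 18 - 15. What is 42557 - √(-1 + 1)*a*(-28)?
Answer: 42557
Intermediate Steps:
a = 3
42557 - √(-1 + 1)*a*(-28) = 42557 - √(-1 + 1)*3*(-28) = 42557 - √0*3*(-28) = 42557 - 0*3*(-28) = 42557 - 0*(-28) = 42557 - 1*0 = 42557 + 0 = 42557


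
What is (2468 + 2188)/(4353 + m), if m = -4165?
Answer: 1164/47 ≈ 24.766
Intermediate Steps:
(2468 + 2188)/(4353 + m) = (2468 + 2188)/(4353 - 4165) = 4656/188 = 4656*(1/188) = 1164/47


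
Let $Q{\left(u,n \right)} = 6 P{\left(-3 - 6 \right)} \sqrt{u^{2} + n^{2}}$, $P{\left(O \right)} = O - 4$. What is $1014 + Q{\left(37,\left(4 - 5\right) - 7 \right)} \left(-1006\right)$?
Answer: $1014 + 78468 \sqrt{1433} \approx 2.9714 \cdot 10^{6}$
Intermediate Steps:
$P{\left(O \right)} = -4 + O$
$Q{\left(u,n \right)} = - 78 \sqrt{n^{2} + u^{2}}$ ($Q{\left(u,n \right)} = 6 \left(-4 - 9\right) \sqrt{u^{2} + n^{2}} = 6 \left(-4 - 9\right) \sqrt{n^{2} + u^{2}} = 6 \left(-13\right) \sqrt{n^{2} + u^{2}} = - 78 \sqrt{n^{2} + u^{2}}$)
$1014 + Q{\left(37,\left(4 - 5\right) - 7 \right)} \left(-1006\right) = 1014 + - 78 \sqrt{\left(\left(4 - 5\right) - 7\right)^{2} + 37^{2}} \left(-1006\right) = 1014 + - 78 \sqrt{\left(-1 - 7\right)^{2} + 1369} \left(-1006\right) = 1014 + - 78 \sqrt{\left(-8\right)^{2} + 1369} \left(-1006\right) = 1014 + - 78 \sqrt{64 + 1369} \left(-1006\right) = 1014 + - 78 \sqrt{1433} \left(-1006\right) = 1014 + 78468 \sqrt{1433}$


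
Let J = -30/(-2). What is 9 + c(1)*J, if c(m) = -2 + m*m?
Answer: -6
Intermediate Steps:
J = 15 (J = -30*(-1)/2 = -5*(-3) = 15)
c(m) = -2 + m²
9 + c(1)*J = 9 + (-2 + 1²)*15 = 9 + (-2 + 1)*15 = 9 - 1*15 = 9 - 15 = -6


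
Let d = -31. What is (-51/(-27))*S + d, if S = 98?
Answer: 1387/9 ≈ 154.11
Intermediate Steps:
(-51/(-27))*S + d = -51/(-27)*98 - 31 = -51*(-1/27)*98 - 31 = (17/9)*98 - 31 = 1666/9 - 31 = 1387/9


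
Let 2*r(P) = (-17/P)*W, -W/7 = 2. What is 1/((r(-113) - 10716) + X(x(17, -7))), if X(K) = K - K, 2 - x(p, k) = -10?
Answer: -113/1211027 ≈ -9.3309e-5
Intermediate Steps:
W = -14 (W = -7*2 = -14)
r(P) = 119/P (r(P) = (-17/P*(-14))/2 = (238/P)/2 = 119/P)
x(p, k) = 12 (x(p, k) = 2 - 1*(-10) = 2 + 10 = 12)
X(K) = 0
1/((r(-113) - 10716) + X(x(17, -7))) = 1/((119/(-113) - 10716) + 0) = 1/((119*(-1/113) - 10716) + 0) = 1/((-119/113 - 10716) + 0) = 1/(-1211027/113 + 0) = 1/(-1211027/113) = -113/1211027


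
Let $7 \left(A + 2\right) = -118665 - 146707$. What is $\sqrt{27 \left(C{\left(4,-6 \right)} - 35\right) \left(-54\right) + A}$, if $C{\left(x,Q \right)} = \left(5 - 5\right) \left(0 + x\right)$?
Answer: $\frac{4 \sqrt{40173}}{7} \approx 114.53$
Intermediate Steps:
$C{\left(x,Q \right)} = 0$ ($C{\left(x,Q \right)} = 0 x = 0$)
$A = - \frac{265386}{7}$ ($A = -2 + \frac{-118665 - 146707}{7} = -2 + \frac{1}{7} \left(-265372\right) = -2 - \frac{265372}{7} = - \frac{265386}{7} \approx -37912.0$)
$\sqrt{27 \left(C{\left(4,-6 \right)} - 35\right) \left(-54\right) + A} = \sqrt{27 \left(0 - 35\right) \left(-54\right) - \frac{265386}{7}} = \sqrt{27 \left(-35\right) \left(-54\right) - \frac{265386}{7}} = \sqrt{\left(-945\right) \left(-54\right) - \frac{265386}{7}} = \sqrt{51030 - \frac{265386}{7}} = \sqrt{\frac{91824}{7}} = \frac{4 \sqrt{40173}}{7}$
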